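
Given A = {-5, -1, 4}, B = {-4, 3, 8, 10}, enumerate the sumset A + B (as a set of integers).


A + B = {a + b : a ∈ A, b ∈ B}.
Enumerate all |A|·|B| = 3·4 = 12 pairs (a, b) and collect distinct sums.
a = -5: -5+-4=-9, -5+3=-2, -5+8=3, -5+10=5
a = -1: -1+-4=-5, -1+3=2, -1+8=7, -1+10=9
a = 4: 4+-4=0, 4+3=7, 4+8=12, 4+10=14
Collecting distinct sums: A + B = {-9, -5, -2, 0, 2, 3, 5, 7, 9, 12, 14}
|A + B| = 11

A + B = {-9, -5, -2, 0, 2, 3, 5, 7, 9, 12, 14}


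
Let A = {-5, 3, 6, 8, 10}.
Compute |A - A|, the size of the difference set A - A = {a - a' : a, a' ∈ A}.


A - A = {a - a' : a, a' ∈ A}; |A| = 5.
Bounds: 2|A|-1 ≤ |A - A| ≤ |A|² - |A| + 1, i.e. 9 ≤ |A - A| ≤ 21.
Note: 0 ∈ A - A always (from a - a). The set is symmetric: if d ∈ A - A then -d ∈ A - A.
Enumerate nonzero differences d = a - a' with a > a' (then include -d):
Positive differences: {2, 3, 4, 5, 7, 8, 11, 13, 15}
Full difference set: {0} ∪ (positive diffs) ∪ (negative diffs).
|A - A| = 1 + 2·9 = 19 (matches direct enumeration: 19).

|A - A| = 19


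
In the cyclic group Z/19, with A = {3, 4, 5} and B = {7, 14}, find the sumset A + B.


Work in Z/19Z: reduce every sum a + b modulo 19.
Enumerate all 6 pairs:
a = 3: 3+7=10, 3+14=17
a = 4: 4+7=11, 4+14=18
a = 5: 5+7=12, 5+14=0
Distinct residues collected: {0, 10, 11, 12, 17, 18}
|A + B| = 6 (out of 19 total residues).

A + B = {0, 10, 11, 12, 17, 18}


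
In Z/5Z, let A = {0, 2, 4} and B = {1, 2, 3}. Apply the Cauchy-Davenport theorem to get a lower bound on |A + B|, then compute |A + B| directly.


Cauchy-Davenport: |A + B| ≥ min(p, |A| + |B| - 1) for A, B nonempty in Z/pZ.
|A| = 3, |B| = 3, p = 5.
CD lower bound = min(5, 3 + 3 - 1) = min(5, 5) = 5.
Compute A + B mod 5 directly:
a = 0: 0+1=1, 0+2=2, 0+3=3
a = 2: 2+1=3, 2+2=4, 2+3=0
a = 4: 4+1=0, 4+2=1, 4+3=2
A + B = {0, 1, 2, 3, 4}, so |A + B| = 5.
Verify: 5 ≥ 5? Yes ✓.

CD lower bound = 5, actual |A + B| = 5.


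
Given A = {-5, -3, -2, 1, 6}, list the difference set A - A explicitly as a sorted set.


A - A = {a - a' : a, a' ∈ A}.
Compute a - a' for each ordered pair (a, a'):
a = -5: -5--5=0, -5--3=-2, -5--2=-3, -5-1=-6, -5-6=-11
a = -3: -3--5=2, -3--3=0, -3--2=-1, -3-1=-4, -3-6=-9
a = -2: -2--5=3, -2--3=1, -2--2=0, -2-1=-3, -2-6=-8
a = 1: 1--5=6, 1--3=4, 1--2=3, 1-1=0, 1-6=-5
a = 6: 6--5=11, 6--3=9, 6--2=8, 6-1=5, 6-6=0
Collecting distinct values (and noting 0 appears from a-a):
A - A = {-11, -9, -8, -6, -5, -4, -3, -2, -1, 0, 1, 2, 3, 4, 5, 6, 8, 9, 11}
|A - A| = 19

A - A = {-11, -9, -8, -6, -5, -4, -3, -2, -1, 0, 1, 2, 3, 4, 5, 6, 8, 9, 11}


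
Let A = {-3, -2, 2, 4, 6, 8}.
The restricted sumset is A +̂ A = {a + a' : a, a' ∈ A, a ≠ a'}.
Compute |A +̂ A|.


Restricted sumset: A +̂ A = {a + a' : a ∈ A, a' ∈ A, a ≠ a'}.
Equivalently, take A + A and drop any sum 2a that is achievable ONLY as a + a for a ∈ A (i.e. sums representable only with equal summands).
Enumerate pairs (a, a') with a < a' (symmetric, so each unordered pair gives one sum; this covers all a ≠ a'):
  -3 + -2 = -5
  -3 + 2 = -1
  -3 + 4 = 1
  -3 + 6 = 3
  -3 + 8 = 5
  -2 + 2 = 0
  -2 + 4 = 2
  -2 + 6 = 4
  -2 + 8 = 6
  2 + 4 = 6
  2 + 6 = 8
  2 + 8 = 10
  4 + 6 = 10
  4 + 8 = 12
  6 + 8 = 14
Collected distinct sums: {-5, -1, 0, 1, 2, 3, 4, 5, 6, 8, 10, 12, 14}
|A +̂ A| = 13
(Reference bound: |A +̂ A| ≥ 2|A| - 3 for |A| ≥ 2, with |A| = 6 giving ≥ 9.)

|A +̂ A| = 13


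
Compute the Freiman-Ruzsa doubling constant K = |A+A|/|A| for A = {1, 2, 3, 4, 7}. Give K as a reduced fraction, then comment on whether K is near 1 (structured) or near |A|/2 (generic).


|A| = 5.
Compute A + A by enumerating all 25 pairs.
A + A = {2, 3, 4, 5, 6, 7, 8, 9, 10, 11, 14}, so |A + A| = 11.
K = |A + A| / |A| = 11/5 (already in lowest terms) ≈ 2.2000.
Reference: AP of size 5 gives K = 9/5 ≈ 1.8000; a fully generic set of size 5 gives K ≈ 3.0000.

|A| = 5, |A + A| = 11, K = 11/5.


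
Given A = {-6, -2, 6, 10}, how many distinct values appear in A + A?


A + A = {a + a' : a, a' ∈ A}; |A| = 4.
General bounds: 2|A| - 1 ≤ |A + A| ≤ |A|(|A|+1)/2, i.e. 7 ≤ |A + A| ≤ 10.
Lower bound 2|A|-1 is attained iff A is an arithmetic progression.
Enumerate sums a + a' for a ≤ a' (symmetric, so this suffices):
a = -6: -6+-6=-12, -6+-2=-8, -6+6=0, -6+10=4
a = -2: -2+-2=-4, -2+6=4, -2+10=8
a = 6: 6+6=12, 6+10=16
a = 10: 10+10=20
Distinct sums: {-12, -8, -4, 0, 4, 8, 12, 16, 20}
|A + A| = 9

|A + A| = 9


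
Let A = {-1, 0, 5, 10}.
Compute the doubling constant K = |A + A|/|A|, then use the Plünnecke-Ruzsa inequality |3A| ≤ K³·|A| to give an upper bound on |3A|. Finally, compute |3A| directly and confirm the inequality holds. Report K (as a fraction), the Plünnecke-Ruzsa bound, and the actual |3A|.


|A| = 4.
Step 1: Compute A + A by enumerating all 16 pairs.
A + A = {-2, -1, 0, 4, 5, 9, 10, 15, 20}, so |A + A| = 9.
Step 2: Doubling constant K = |A + A|/|A| = 9/4 = 9/4 ≈ 2.2500.
Step 3: Plünnecke-Ruzsa gives |3A| ≤ K³·|A| = (2.2500)³ · 4 ≈ 45.5625.
Step 4: Compute 3A = A + A + A directly by enumerating all triples (a,b,c) ∈ A³; |3A| = 16.
Step 5: Check 16 ≤ 45.5625? Yes ✓.

K = 9/4, Plünnecke-Ruzsa bound K³|A| ≈ 45.5625, |3A| = 16, inequality holds.


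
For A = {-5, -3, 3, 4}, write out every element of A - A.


A - A = {a - a' : a, a' ∈ A}.
Compute a - a' for each ordered pair (a, a'):
a = -5: -5--5=0, -5--3=-2, -5-3=-8, -5-4=-9
a = -3: -3--5=2, -3--3=0, -3-3=-6, -3-4=-7
a = 3: 3--5=8, 3--3=6, 3-3=0, 3-4=-1
a = 4: 4--5=9, 4--3=7, 4-3=1, 4-4=0
Collecting distinct values (and noting 0 appears from a-a):
A - A = {-9, -8, -7, -6, -2, -1, 0, 1, 2, 6, 7, 8, 9}
|A - A| = 13

A - A = {-9, -8, -7, -6, -2, -1, 0, 1, 2, 6, 7, 8, 9}


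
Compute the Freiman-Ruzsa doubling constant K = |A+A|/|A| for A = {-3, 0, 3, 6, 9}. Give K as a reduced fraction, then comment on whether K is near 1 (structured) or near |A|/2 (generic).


|A| = 5.
Compute A + A by enumerating all 25 pairs.
A + A = {-6, -3, 0, 3, 6, 9, 12, 15, 18}, so |A + A| = 9.
K = |A + A| / |A| = 9/5 (already in lowest terms) ≈ 1.8000.
Reference: AP of size 5 gives K = 9/5 ≈ 1.8000; a fully generic set of size 5 gives K ≈ 3.0000.

|A| = 5, |A + A| = 9, K = 9/5.


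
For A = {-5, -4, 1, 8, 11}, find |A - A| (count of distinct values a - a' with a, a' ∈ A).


A - A = {a - a' : a, a' ∈ A}; |A| = 5.
Bounds: 2|A|-1 ≤ |A - A| ≤ |A|² - |A| + 1, i.e. 9 ≤ |A - A| ≤ 21.
Note: 0 ∈ A - A always (from a - a). The set is symmetric: if d ∈ A - A then -d ∈ A - A.
Enumerate nonzero differences d = a - a' with a > a' (then include -d):
Positive differences: {1, 3, 5, 6, 7, 10, 12, 13, 15, 16}
Full difference set: {0} ∪ (positive diffs) ∪ (negative diffs).
|A - A| = 1 + 2·10 = 21 (matches direct enumeration: 21).

|A - A| = 21


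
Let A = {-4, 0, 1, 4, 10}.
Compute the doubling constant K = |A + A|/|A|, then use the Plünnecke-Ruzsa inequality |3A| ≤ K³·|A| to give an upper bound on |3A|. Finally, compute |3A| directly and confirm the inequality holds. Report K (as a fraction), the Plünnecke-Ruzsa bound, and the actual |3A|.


|A| = 5.
Step 1: Compute A + A by enumerating all 25 pairs.
A + A = {-8, -4, -3, 0, 1, 2, 4, 5, 6, 8, 10, 11, 14, 20}, so |A + A| = 14.
Step 2: Doubling constant K = |A + A|/|A| = 14/5 = 14/5 ≈ 2.8000.
Step 3: Plünnecke-Ruzsa gives |3A| ≤ K³·|A| = (2.8000)³ · 5 ≈ 109.7600.
Step 4: Compute 3A = A + A + A directly by enumerating all triples (a,b,c) ∈ A³; |3A| = 27.
Step 5: Check 27 ≤ 109.7600? Yes ✓.

K = 14/5, Plünnecke-Ruzsa bound K³|A| ≈ 109.7600, |3A| = 27, inequality holds.


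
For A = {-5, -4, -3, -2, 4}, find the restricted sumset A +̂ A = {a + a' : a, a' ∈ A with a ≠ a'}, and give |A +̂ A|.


Restricted sumset: A +̂ A = {a + a' : a ∈ A, a' ∈ A, a ≠ a'}.
Equivalently, take A + A and drop any sum 2a that is achievable ONLY as a + a for a ∈ A (i.e. sums representable only with equal summands).
Enumerate pairs (a, a') with a < a' (symmetric, so each unordered pair gives one sum; this covers all a ≠ a'):
  -5 + -4 = -9
  -5 + -3 = -8
  -5 + -2 = -7
  -5 + 4 = -1
  -4 + -3 = -7
  -4 + -2 = -6
  -4 + 4 = 0
  -3 + -2 = -5
  -3 + 4 = 1
  -2 + 4 = 2
Collected distinct sums: {-9, -8, -7, -6, -5, -1, 0, 1, 2}
|A +̂ A| = 9
(Reference bound: |A +̂ A| ≥ 2|A| - 3 for |A| ≥ 2, with |A| = 5 giving ≥ 7.)

|A +̂ A| = 9


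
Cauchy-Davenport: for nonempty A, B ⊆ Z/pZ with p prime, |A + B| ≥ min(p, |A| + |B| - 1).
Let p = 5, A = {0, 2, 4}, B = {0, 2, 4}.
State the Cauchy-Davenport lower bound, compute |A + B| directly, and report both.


Cauchy-Davenport: |A + B| ≥ min(p, |A| + |B| - 1) for A, B nonempty in Z/pZ.
|A| = 3, |B| = 3, p = 5.
CD lower bound = min(5, 3 + 3 - 1) = min(5, 5) = 5.
Compute A + B mod 5 directly:
a = 0: 0+0=0, 0+2=2, 0+4=4
a = 2: 2+0=2, 2+2=4, 2+4=1
a = 4: 4+0=4, 4+2=1, 4+4=3
A + B = {0, 1, 2, 3, 4}, so |A + B| = 5.
Verify: 5 ≥ 5? Yes ✓.

CD lower bound = 5, actual |A + B| = 5.


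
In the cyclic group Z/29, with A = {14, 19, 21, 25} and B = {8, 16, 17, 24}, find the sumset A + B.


Work in Z/29Z: reduce every sum a + b modulo 29.
Enumerate all 16 pairs:
a = 14: 14+8=22, 14+16=1, 14+17=2, 14+24=9
a = 19: 19+8=27, 19+16=6, 19+17=7, 19+24=14
a = 21: 21+8=0, 21+16=8, 21+17=9, 21+24=16
a = 25: 25+8=4, 25+16=12, 25+17=13, 25+24=20
Distinct residues collected: {0, 1, 2, 4, 6, 7, 8, 9, 12, 13, 14, 16, 20, 22, 27}
|A + B| = 15 (out of 29 total residues).

A + B = {0, 1, 2, 4, 6, 7, 8, 9, 12, 13, 14, 16, 20, 22, 27}


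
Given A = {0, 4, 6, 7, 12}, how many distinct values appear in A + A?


A + A = {a + a' : a, a' ∈ A}; |A| = 5.
General bounds: 2|A| - 1 ≤ |A + A| ≤ |A|(|A|+1)/2, i.e. 9 ≤ |A + A| ≤ 15.
Lower bound 2|A|-1 is attained iff A is an arithmetic progression.
Enumerate sums a + a' for a ≤ a' (symmetric, so this suffices):
a = 0: 0+0=0, 0+4=4, 0+6=6, 0+7=7, 0+12=12
a = 4: 4+4=8, 4+6=10, 4+7=11, 4+12=16
a = 6: 6+6=12, 6+7=13, 6+12=18
a = 7: 7+7=14, 7+12=19
a = 12: 12+12=24
Distinct sums: {0, 4, 6, 7, 8, 10, 11, 12, 13, 14, 16, 18, 19, 24}
|A + A| = 14

|A + A| = 14


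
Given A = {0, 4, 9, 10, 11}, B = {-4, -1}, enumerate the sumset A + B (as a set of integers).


A + B = {a + b : a ∈ A, b ∈ B}.
Enumerate all |A|·|B| = 5·2 = 10 pairs (a, b) and collect distinct sums.
a = 0: 0+-4=-4, 0+-1=-1
a = 4: 4+-4=0, 4+-1=3
a = 9: 9+-4=5, 9+-1=8
a = 10: 10+-4=6, 10+-1=9
a = 11: 11+-4=7, 11+-1=10
Collecting distinct sums: A + B = {-4, -1, 0, 3, 5, 6, 7, 8, 9, 10}
|A + B| = 10

A + B = {-4, -1, 0, 3, 5, 6, 7, 8, 9, 10}


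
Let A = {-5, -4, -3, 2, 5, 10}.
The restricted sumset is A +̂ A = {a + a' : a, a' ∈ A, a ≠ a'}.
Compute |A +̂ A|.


Restricted sumset: A +̂ A = {a + a' : a ∈ A, a' ∈ A, a ≠ a'}.
Equivalently, take A + A and drop any sum 2a that is achievable ONLY as a + a for a ∈ A (i.e. sums representable only with equal summands).
Enumerate pairs (a, a') with a < a' (symmetric, so each unordered pair gives one sum; this covers all a ≠ a'):
  -5 + -4 = -9
  -5 + -3 = -8
  -5 + 2 = -3
  -5 + 5 = 0
  -5 + 10 = 5
  -4 + -3 = -7
  -4 + 2 = -2
  -4 + 5 = 1
  -4 + 10 = 6
  -3 + 2 = -1
  -3 + 5 = 2
  -3 + 10 = 7
  2 + 5 = 7
  2 + 10 = 12
  5 + 10 = 15
Collected distinct sums: {-9, -8, -7, -3, -2, -1, 0, 1, 2, 5, 6, 7, 12, 15}
|A +̂ A| = 14
(Reference bound: |A +̂ A| ≥ 2|A| - 3 for |A| ≥ 2, with |A| = 6 giving ≥ 9.)

|A +̂ A| = 14


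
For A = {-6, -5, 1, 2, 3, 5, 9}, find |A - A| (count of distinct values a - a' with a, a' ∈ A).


A - A = {a - a' : a, a' ∈ A}; |A| = 7.
Bounds: 2|A|-1 ≤ |A - A| ≤ |A|² - |A| + 1, i.e. 13 ≤ |A - A| ≤ 43.
Note: 0 ∈ A - A always (from a - a). The set is symmetric: if d ∈ A - A then -d ∈ A - A.
Enumerate nonzero differences d = a - a' with a > a' (then include -d):
Positive differences: {1, 2, 3, 4, 6, 7, 8, 9, 10, 11, 14, 15}
Full difference set: {0} ∪ (positive diffs) ∪ (negative diffs).
|A - A| = 1 + 2·12 = 25 (matches direct enumeration: 25).

|A - A| = 25


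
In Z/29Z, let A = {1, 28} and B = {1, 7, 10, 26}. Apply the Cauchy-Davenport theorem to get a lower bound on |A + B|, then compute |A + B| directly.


Cauchy-Davenport: |A + B| ≥ min(p, |A| + |B| - 1) for A, B nonempty in Z/pZ.
|A| = 2, |B| = 4, p = 29.
CD lower bound = min(29, 2 + 4 - 1) = min(29, 5) = 5.
Compute A + B mod 29 directly:
a = 1: 1+1=2, 1+7=8, 1+10=11, 1+26=27
a = 28: 28+1=0, 28+7=6, 28+10=9, 28+26=25
A + B = {0, 2, 6, 8, 9, 11, 25, 27}, so |A + B| = 8.
Verify: 8 ≥ 5? Yes ✓.

CD lower bound = 5, actual |A + B| = 8.


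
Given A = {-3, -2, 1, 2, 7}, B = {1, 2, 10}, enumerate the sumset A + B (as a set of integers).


A + B = {a + b : a ∈ A, b ∈ B}.
Enumerate all |A|·|B| = 5·3 = 15 pairs (a, b) and collect distinct sums.
a = -3: -3+1=-2, -3+2=-1, -3+10=7
a = -2: -2+1=-1, -2+2=0, -2+10=8
a = 1: 1+1=2, 1+2=3, 1+10=11
a = 2: 2+1=3, 2+2=4, 2+10=12
a = 7: 7+1=8, 7+2=9, 7+10=17
Collecting distinct sums: A + B = {-2, -1, 0, 2, 3, 4, 7, 8, 9, 11, 12, 17}
|A + B| = 12

A + B = {-2, -1, 0, 2, 3, 4, 7, 8, 9, 11, 12, 17}


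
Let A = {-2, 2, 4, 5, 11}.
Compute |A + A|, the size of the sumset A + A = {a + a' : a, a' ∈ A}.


A + A = {a + a' : a, a' ∈ A}; |A| = 5.
General bounds: 2|A| - 1 ≤ |A + A| ≤ |A|(|A|+1)/2, i.e. 9 ≤ |A + A| ≤ 15.
Lower bound 2|A|-1 is attained iff A is an arithmetic progression.
Enumerate sums a + a' for a ≤ a' (symmetric, so this suffices):
a = -2: -2+-2=-4, -2+2=0, -2+4=2, -2+5=3, -2+11=9
a = 2: 2+2=4, 2+4=6, 2+5=7, 2+11=13
a = 4: 4+4=8, 4+5=9, 4+11=15
a = 5: 5+5=10, 5+11=16
a = 11: 11+11=22
Distinct sums: {-4, 0, 2, 3, 4, 6, 7, 8, 9, 10, 13, 15, 16, 22}
|A + A| = 14

|A + A| = 14


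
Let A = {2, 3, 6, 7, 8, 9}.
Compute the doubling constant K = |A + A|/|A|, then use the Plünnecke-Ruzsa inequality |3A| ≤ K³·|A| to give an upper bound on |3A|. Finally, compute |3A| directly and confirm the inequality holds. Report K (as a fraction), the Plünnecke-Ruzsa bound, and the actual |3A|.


|A| = 6.
Step 1: Compute A + A by enumerating all 36 pairs.
A + A = {4, 5, 6, 8, 9, 10, 11, 12, 13, 14, 15, 16, 17, 18}, so |A + A| = 14.
Step 2: Doubling constant K = |A + A|/|A| = 14/6 = 14/6 ≈ 2.3333.
Step 3: Plünnecke-Ruzsa gives |3A| ≤ K³·|A| = (2.3333)³ · 6 ≈ 76.2222.
Step 4: Compute 3A = A + A + A directly by enumerating all triples (a,b,c) ∈ A³; |3A| = 22.
Step 5: Check 22 ≤ 76.2222? Yes ✓.

K = 14/6, Plünnecke-Ruzsa bound K³|A| ≈ 76.2222, |3A| = 22, inequality holds.


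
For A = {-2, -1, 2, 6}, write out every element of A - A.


A - A = {a - a' : a, a' ∈ A}.
Compute a - a' for each ordered pair (a, a'):
a = -2: -2--2=0, -2--1=-1, -2-2=-4, -2-6=-8
a = -1: -1--2=1, -1--1=0, -1-2=-3, -1-6=-7
a = 2: 2--2=4, 2--1=3, 2-2=0, 2-6=-4
a = 6: 6--2=8, 6--1=7, 6-2=4, 6-6=0
Collecting distinct values (and noting 0 appears from a-a):
A - A = {-8, -7, -4, -3, -1, 0, 1, 3, 4, 7, 8}
|A - A| = 11

A - A = {-8, -7, -4, -3, -1, 0, 1, 3, 4, 7, 8}


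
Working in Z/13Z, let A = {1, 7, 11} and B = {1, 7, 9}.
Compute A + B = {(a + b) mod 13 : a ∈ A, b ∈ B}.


Work in Z/13Z: reduce every sum a + b modulo 13.
Enumerate all 9 pairs:
a = 1: 1+1=2, 1+7=8, 1+9=10
a = 7: 7+1=8, 7+7=1, 7+9=3
a = 11: 11+1=12, 11+7=5, 11+9=7
Distinct residues collected: {1, 2, 3, 5, 7, 8, 10, 12}
|A + B| = 8 (out of 13 total residues).

A + B = {1, 2, 3, 5, 7, 8, 10, 12}


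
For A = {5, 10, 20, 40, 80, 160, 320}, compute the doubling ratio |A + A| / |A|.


|A| = 7.
Compute A + A by enumerating all 49 pairs.
A + A = {10, 15, 20, 25, 30, 40, 45, 50, 60, 80, 85, 90, 100, 120, 160, 165, 170, 180, 200, 240, 320, 325, 330, 340, 360, 400, 480, 640}, so |A + A| = 28.
K = |A + A| / |A| = 28/7 = 4/1 ≈ 4.0000.
Reference: AP of size 7 gives K = 13/7 ≈ 1.8571; a fully generic set of size 7 gives K ≈ 4.0000.

|A| = 7, |A + A| = 28, K = 28/7 = 4/1.


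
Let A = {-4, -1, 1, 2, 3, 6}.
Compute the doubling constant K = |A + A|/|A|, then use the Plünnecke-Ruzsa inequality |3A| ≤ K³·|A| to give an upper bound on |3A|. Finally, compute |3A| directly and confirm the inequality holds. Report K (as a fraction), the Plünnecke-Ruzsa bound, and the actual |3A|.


|A| = 6.
Step 1: Compute A + A by enumerating all 36 pairs.
A + A = {-8, -5, -3, -2, -1, 0, 1, 2, 3, 4, 5, 6, 7, 8, 9, 12}, so |A + A| = 16.
Step 2: Doubling constant K = |A + A|/|A| = 16/6 = 16/6 ≈ 2.6667.
Step 3: Plünnecke-Ruzsa gives |3A| ≤ K³·|A| = (2.6667)³ · 6 ≈ 113.7778.
Step 4: Compute 3A = A + A + A directly by enumerating all triples (a,b,c) ∈ A³; |3A| = 26.
Step 5: Check 26 ≤ 113.7778? Yes ✓.

K = 16/6, Plünnecke-Ruzsa bound K³|A| ≈ 113.7778, |3A| = 26, inequality holds.


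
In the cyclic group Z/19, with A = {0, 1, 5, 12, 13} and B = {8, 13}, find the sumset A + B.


Work in Z/19Z: reduce every sum a + b modulo 19.
Enumerate all 10 pairs:
a = 0: 0+8=8, 0+13=13
a = 1: 1+8=9, 1+13=14
a = 5: 5+8=13, 5+13=18
a = 12: 12+8=1, 12+13=6
a = 13: 13+8=2, 13+13=7
Distinct residues collected: {1, 2, 6, 7, 8, 9, 13, 14, 18}
|A + B| = 9 (out of 19 total residues).

A + B = {1, 2, 6, 7, 8, 9, 13, 14, 18}


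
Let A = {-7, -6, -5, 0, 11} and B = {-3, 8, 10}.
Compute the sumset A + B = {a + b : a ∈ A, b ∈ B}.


A + B = {a + b : a ∈ A, b ∈ B}.
Enumerate all |A|·|B| = 5·3 = 15 pairs (a, b) and collect distinct sums.
a = -7: -7+-3=-10, -7+8=1, -7+10=3
a = -6: -6+-3=-9, -6+8=2, -6+10=4
a = -5: -5+-3=-8, -5+8=3, -5+10=5
a = 0: 0+-3=-3, 0+8=8, 0+10=10
a = 11: 11+-3=8, 11+8=19, 11+10=21
Collecting distinct sums: A + B = {-10, -9, -8, -3, 1, 2, 3, 4, 5, 8, 10, 19, 21}
|A + B| = 13

A + B = {-10, -9, -8, -3, 1, 2, 3, 4, 5, 8, 10, 19, 21}


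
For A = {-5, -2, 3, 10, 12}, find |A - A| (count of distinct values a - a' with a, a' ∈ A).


A - A = {a - a' : a, a' ∈ A}; |A| = 5.
Bounds: 2|A|-1 ≤ |A - A| ≤ |A|² - |A| + 1, i.e. 9 ≤ |A - A| ≤ 21.
Note: 0 ∈ A - A always (from a - a). The set is symmetric: if d ∈ A - A then -d ∈ A - A.
Enumerate nonzero differences d = a - a' with a > a' (then include -d):
Positive differences: {2, 3, 5, 7, 8, 9, 12, 14, 15, 17}
Full difference set: {0} ∪ (positive diffs) ∪ (negative diffs).
|A - A| = 1 + 2·10 = 21 (matches direct enumeration: 21).

|A - A| = 21


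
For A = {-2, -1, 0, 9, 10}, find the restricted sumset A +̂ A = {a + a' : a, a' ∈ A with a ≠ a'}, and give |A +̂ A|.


Restricted sumset: A +̂ A = {a + a' : a ∈ A, a' ∈ A, a ≠ a'}.
Equivalently, take A + A and drop any sum 2a that is achievable ONLY as a + a for a ∈ A (i.e. sums representable only with equal summands).
Enumerate pairs (a, a') with a < a' (symmetric, so each unordered pair gives one sum; this covers all a ≠ a'):
  -2 + -1 = -3
  -2 + 0 = -2
  -2 + 9 = 7
  -2 + 10 = 8
  -1 + 0 = -1
  -1 + 9 = 8
  -1 + 10 = 9
  0 + 9 = 9
  0 + 10 = 10
  9 + 10 = 19
Collected distinct sums: {-3, -2, -1, 7, 8, 9, 10, 19}
|A +̂ A| = 8
(Reference bound: |A +̂ A| ≥ 2|A| - 3 for |A| ≥ 2, with |A| = 5 giving ≥ 7.)

|A +̂ A| = 8


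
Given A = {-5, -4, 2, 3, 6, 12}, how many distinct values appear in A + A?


A + A = {a + a' : a, a' ∈ A}; |A| = 6.
General bounds: 2|A| - 1 ≤ |A + A| ≤ |A|(|A|+1)/2, i.e. 11 ≤ |A + A| ≤ 21.
Lower bound 2|A|-1 is attained iff A is an arithmetic progression.
Enumerate sums a + a' for a ≤ a' (symmetric, so this suffices):
a = -5: -5+-5=-10, -5+-4=-9, -5+2=-3, -5+3=-2, -5+6=1, -5+12=7
a = -4: -4+-4=-8, -4+2=-2, -4+3=-1, -4+6=2, -4+12=8
a = 2: 2+2=4, 2+3=5, 2+6=8, 2+12=14
a = 3: 3+3=6, 3+6=9, 3+12=15
a = 6: 6+6=12, 6+12=18
a = 12: 12+12=24
Distinct sums: {-10, -9, -8, -3, -2, -1, 1, 2, 4, 5, 6, 7, 8, 9, 12, 14, 15, 18, 24}
|A + A| = 19

|A + A| = 19


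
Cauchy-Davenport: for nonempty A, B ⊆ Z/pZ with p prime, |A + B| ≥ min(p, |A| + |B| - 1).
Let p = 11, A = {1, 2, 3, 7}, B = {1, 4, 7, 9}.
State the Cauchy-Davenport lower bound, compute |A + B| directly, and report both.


Cauchy-Davenport: |A + B| ≥ min(p, |A| + |B| - 1) for A, B nonempty in Z/pZ.
|A| = 4, |B| = 4, p = 11.
CD lower bound = min(11, 4 + 4 - 1) = min(11, 7) = 7.
Compute A + B mod 11 directly:
a = 1: 1+1=2, 1+4=5, 1+7=8, 1+9=10
a = 2: 2+1=3, 2+4=6, 2+7=9, 2+9=0
a = 3: 3+1=4, 3+4=7, 3+7=10, 3+9=1
a = 7: 7+1=8, 7+4=0, 7+7=3, 7+9=5
A + B = {0, 1, 2, 3, 4, 5, 6, 7, 8, 9, 10}, so |A + B| = 11.
Verify: 11 ≥ 7? Yes ✓.

CD lower bound = 7, actual |A + B| = 11.


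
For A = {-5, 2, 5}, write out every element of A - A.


A - A = {a - a' : a, a' ∈ A}.
Compute a - a' for each ordered pair (a, a'):
a = -5: -5--5=0, -5-2=-7, -5-5=-10
a = 2: 2--5=7, 2-2=0, 2-5=-3
a = 5: 5--5=10, 5-2=3, 5-5=0
Collecting distinct values (and noting 0 appears from a-a):
A - A = {-10, -7, -3, 0, 3, 7, 10}
|A - A| = 7

A - A = {-10, -7, -3, 0, 3, 7, 10}


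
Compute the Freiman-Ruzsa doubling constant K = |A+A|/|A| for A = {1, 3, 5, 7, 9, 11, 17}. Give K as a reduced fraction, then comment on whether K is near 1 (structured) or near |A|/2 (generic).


|A| = 7.
Compute A + A by enumerating all 49 pairs.
A + A = {2, 4, 6, 8, 10, 12, 14, 16, 18, 20, 22, 24, 26, 28, 34}, so |A + A| = 15.
K = |A + A| / |A| = 15/7 (already in lowest terms) ≈ 2.1429.
Reference: AP of size 7 gives K = 13/7 ≈ 1.8571; a fully generic set of size 7 gives K ≈ 4.0000.

|A| = 7, |A + A| = 15, K = 15/7.


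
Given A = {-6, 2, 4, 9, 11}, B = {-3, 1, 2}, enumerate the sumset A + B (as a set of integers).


A + B = {a + b : a ∈ A, b ∈ B}.
Enumerate all |A|·|B| = 5·3 = 15 pairs (a, b) and collect distinct sums.
a = -6: -6+-3=-9, -6+1=-5, -6+2=-4
a = 2: 2+-3=-1, 2+1=3, 2+2=4
a = 4: 4+-3=1, 4+1=5, 4+2=6
a = 9: 9+-3=6, 9+1=10, 9+2=11
a = 11: 11+-3=8, 11+1=12, 11+2=13
Collecting distinct sums: A + B = {-9, -5, -4, -1, 1, 3, 4, 5, 6, 8, 10, 11, 12, 13}
|A + B| = 14

A + B = {-9, -5, -4, -1, 1, 3, 4, 5, 6, 8, 10, 11, 12, 13}


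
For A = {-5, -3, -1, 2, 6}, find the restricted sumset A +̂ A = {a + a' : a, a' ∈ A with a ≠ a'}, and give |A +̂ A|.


Restricted sumset: A +̂ A = {a + a' : a ∈ A, a' ∈ A, a ≠ a'}.
Equivalently, take A + A and drop any sum 2a that is achievable ONLY as a + a for a ∈ A (i.e. sums representable only with equal summands).
Enumerate pairs (a, a') with a < a' (symmetric, so each unordered pair gives one sum; this covers all a ≠ a'):
  -5 + -3 = -8
  -5 + -1 = -6
  -5 + 2 = -3
  -5 + 6 = 1
  -3 + -1 = -4
  -3 + 2 = -1
  -3 + 6 = 3
  -1 + 2 = 1
  -1 + 6 = 5
  2 + 6 = 8
Collected distinct sums: {-8, -6, -4, -3, -1, 1, 3, 5, 8}
|A +̂ A| = 9
(Reference bound: |A +̂ A| ≥ 2|A| - 3 for |A| ≥ 2, with |A| = 5 giving ≥ 7.)

|A +̂ A| = 9


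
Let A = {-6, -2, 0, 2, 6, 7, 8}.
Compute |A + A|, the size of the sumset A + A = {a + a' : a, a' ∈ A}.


A + A = {a + a' : a, a' ∈ A}; |A| = 7.
General bounds: 2|A| - 1 ≤ |A + A| ≤ |A|(|A|+1)/2, i.e. 13 ≤ |A + A| ≤ 28.
Lower bound 2|A|-1 is attained iff A is an arithmetic progression.
Enumerate sums a + a' for a ≤ a' (symmetric, so this suffices):
a = -6: -6+-6=-12, -6+-2=-8, -6+0=-6, -6+2=-4, -6+6=0, -6+7=1, -6+8=2
a = -2: -2+-2=-4, -2+0=-2, -2+2=0, -2+6=4, -2+7=5, -2+8=6
a = 0: 0+0=0, 0+2=2, 0+6=6, 0+7=7, 0+8=8
a = 2: 2+2=4, 2+6=8, 2+7=9, 2+8=10
a = 6: 6+6=12, 6+7=13, 6+8=14
a = 7: 7+7=14, 7+8=15
a = 8: 8+8=16
Distinct sums: {-12, -8, -6, -4, -2, 0, 1, 2, 4, 5, 6, 7, 8, 9, 10, 12, 13, 14, 15, 16}
|A + A| = 20

|A + A| = 20


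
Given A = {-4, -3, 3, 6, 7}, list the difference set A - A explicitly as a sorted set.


A - A = {a - a' : a, a' ∈ A}.
Compute a - a' for each ordered pair (a, a'):
a = -4: -4--4=0, -4--3=-1, -4-3=-7, -4-6=-10, -4-7=-11
a = -3: -3--4=1, -3--3=0, -3-3=-6, -3-6=-9, -3-7=-10
a = 3: 3--4=7, 3--3=6, 3-3=0, 3-6=-3, 3-7=-4
a = 6: 6--4=10, 6--3=9, 6-3=3, 6-6=0, 6-7=-1
a = 7: 7--4=11, 7--3=10, 7-3=4, 7-6=1, 7-7=0
Collecting distinct values (and noting 0 appears from a-a):
A - A = {-11, -10, -9, -7, -6, -4, -3, -1, 0, 1, 3, 4, 6, 7, 9, 10, 11}
|A - A| = 17

A - A = {-11, -10, -9, -7, -6, -4, -3, -1, 0, 1, 3, 4, 6, 7, 9, 10, 11}


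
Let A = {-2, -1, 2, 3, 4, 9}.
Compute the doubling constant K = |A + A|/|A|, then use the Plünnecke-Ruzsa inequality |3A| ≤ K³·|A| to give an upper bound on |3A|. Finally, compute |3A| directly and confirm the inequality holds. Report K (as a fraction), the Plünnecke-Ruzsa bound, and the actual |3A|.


|A| = 6.
Step 1: Compute A + A by enumerating all 36 pairs.
A + A = {-4, -3, -2, 0, 1, 2, 3, 4, 5, 6, 7, 8, 11, 12, 13, 18}, so |A + A| = 16.
Step 2: Doubling constant K = |A + A|/|A| = 16/6 = 16/6 ≈ 2.6667.
Step 3: Plünnecke-Ruzsa gives |3A| ≤ K³·|A| = (2.6667)³ · 6 ≈ 113.7778.
Step 4: Compute 3A = A + A + A directly by enumerating all triples (a,b,c) ∈ A³; |3A| = 28.
Step 5: Check 28 ≤ 113.7778? Yes ✓.

K = 16/6, Plünnecke-Ruzsa bound K³|A| ≈ 113.7778, |3A| = 28, inequality holds.


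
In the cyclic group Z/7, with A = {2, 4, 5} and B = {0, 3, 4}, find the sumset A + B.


Work in Z/7Z: reduce every sum a + b modulo 7.
Enumerate all 9 pairs:
a = 2: 2+0=2, 2+3=5, 2+4=6
a = 4: 4+0=4, 4+3=0, 4+4=1
a = 5: 5+0=5, 5+3=1, 5+4=2
Distinct residues collected: {0, 1, 2, 4, 5, 6}
|A + B| = 6 (out of 7 total residues).

A + B = {0, 1, 2, 4, 5, 6}


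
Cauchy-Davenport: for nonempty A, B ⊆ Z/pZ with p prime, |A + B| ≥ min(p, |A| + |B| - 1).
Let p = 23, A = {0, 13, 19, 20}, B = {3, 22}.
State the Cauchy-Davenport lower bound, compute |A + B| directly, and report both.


Cauchy-Davenport: |A + B| ≥ min(p, |A| + |B| - 1) for A, B nonempty in Z/pZ.
|A| = 4, |B| = 2, p = 23.
CD lower bound = min(23, 4 + 2 - 1) = min(23, 5) = 5.
Compute A + B mod 23 directly:
a = 0: 0+3=3, 0+22=22
a = 13: 13+3=16, 13+22=12
a = 19: 19+3=22, 19+22=18
a = 20: 20+3=0, 20+22=19
A + B = {0, 3, 12, 16, 18, 19, 22}, so |A + B| = 7.
Verify: 7 ≥ 5? Yes ✓.

CD lower bound = 5, actual |A + B| = 7.


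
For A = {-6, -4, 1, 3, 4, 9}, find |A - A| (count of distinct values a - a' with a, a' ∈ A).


A - A = {a - a' : a, a' ∈ A}; |A| = 6.
Bounds: 2|A|-1 ≤ |A - A| ≤ |A|² - |A| + 1, i.e. 11 ≤ |A - A| ≤ 31.
Note: 0 ∈ A - A always (from a - a). The set is symmetric: if d ∈ A - A then -d ∈ A - A.
Enumerate nonzero differences d = a - a' with a > a' (then include -d):
Positive differences: {1, 2, 3, 5, 6, 7, 8, 9, 10, 13, 15}
Full difference set: {0} ∪ (positive diffs) ∪ (negative diffs).
|A - A| = 1 + 2·11 = 23 (matches direct enumeration: 23).

|A - A| = 23


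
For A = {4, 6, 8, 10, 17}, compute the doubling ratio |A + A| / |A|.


|A| = 5.
Compute A + A by enumerating all 25 pairs.
A + A = {8, 10, 12, 14, 16, 18, 20, 21, 23, 25, 27, 34}, so |A + A| = 12.
K = |A + A| / |A| = 12/5 (already in lowest terms) ≈ 2.4000.
Reference: AP of size 5 gives K = 9/5 ≈ 1.8000; a fully generic set of size 5 gives K ≈ 3.0000.

|A| = 5, |A + A| = 12, K = 12/5.


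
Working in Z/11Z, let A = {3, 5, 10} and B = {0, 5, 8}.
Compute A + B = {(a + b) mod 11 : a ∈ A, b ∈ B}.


Work in Z/11Z: reduce every sum a + b modulo 11.
Enumerate all 9 pairs:
a = 3: 3+0=3, 3+5=8, 3+8=0
a = 5: 5+0=5, 5+5=10, 5+8=2
a = 10: 10+0=10, 10+5=4, 10+8=7
Distinct residues collected: {0, 2, 3, 4, 5, 7, 8, 10}
|A + B| = 8 (out of 11 total residues).

A + B = {0, 2, 3, 4, 5, 7, 8, 10}


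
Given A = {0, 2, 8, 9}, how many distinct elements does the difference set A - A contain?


A - A = {a - a' : a, a' ∈ A}; |A| = 4.
Bounds: 2|A|-1 ≤ |A - A| ≤ |A|² - |A| + 1, i.e. 7 ≤ |A - A| ≤ 13.
Note: 0 ∈ A - A always (from a - a). The set is symmetric: if d ∈ A - A then -d ∈ A - A.
Enumerate nonzero differences d = a - a' with a > a' (then include -d):
Positive differences: {1, 2, 6, 7, 8, 9}
Full difference set: {0} ∪ (positive diffs) ∪ (negative diffs).
|A - A| = 1 + 2·6 = 13 (matches direct enumeration: 13).

|A - A| = 13


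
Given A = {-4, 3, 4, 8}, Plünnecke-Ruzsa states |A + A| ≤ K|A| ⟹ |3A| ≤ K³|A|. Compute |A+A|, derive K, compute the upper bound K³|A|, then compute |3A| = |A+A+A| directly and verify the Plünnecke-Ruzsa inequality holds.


|A| = 4.
Step 1: Compute A + A by enumerating all 16 pairs.
A + A = {-8, -1, 0, 4, 6, 7, 8, 11, 12, 16}, so |A + A| = 10.
Step 2: Doubling constant K = |A + A|/|A| = 10/4 = 10/4 ≈ 2.5000.
Step 3: Plünnecke-Ruzsa gives |3A| ≤ K³·|A| = (2.5000)³ · 4 ≈ 62.5000.
Step 4: Compute 3A = A + A + A directly by enumerating all triples (a,b,c) ∈ A³; |3A| = 19.
Step 5: Check 19 ≤ 62.5000? Yes ✓.

K = 10/4, Plünnecke-Ruzsa bound K³|A| ≈ 62.5000, |3A| = 19, inequality holds.


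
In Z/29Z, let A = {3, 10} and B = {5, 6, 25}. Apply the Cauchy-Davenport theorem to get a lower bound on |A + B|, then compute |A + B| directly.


Cauchy-Davenport: |A + B| ≥ min(p, |A| + |B| - 1) for A, B nonempty in Z/pZ.
|A| = 2, |B| = 3, p = 29.
CD lower bound = min(29, 2 + 3 - 1) = min(29, 4) = 4.
Compute A + B mod 29 directly:
a = 3: 3+5=8, 3+6=9, 3+25=28
a = 10: 10+5=15, 10+6=16, 10+25=6
A + B = {6, 8, 9, 15, 16, 28}, so |A + B| = 6.
Verify: 6 ≥ 4? Yes ✓.

CD lower bound = 4, actual |A + B| = 6.


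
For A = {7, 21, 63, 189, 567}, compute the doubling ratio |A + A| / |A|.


|A| = 5.
Compute A + A by enumerating all 25 pairs.
A + A = {14, 28, 42, 70, 84, 126, 196, 210, 252, 378, 574, 588, 630, 756, 1134}, so |A + A| = 15.
K = |A + A| / |A| = 15/5 = 3/1 ≈ 3.0000.
Reference: AP of size 5 gives K = 9/5 ≈ 1.8000; a fully generic set of size 5 gives K ≈ 3.0000.

|A| = 5, |A + A| = 15, K = 15/5 = 3/1.


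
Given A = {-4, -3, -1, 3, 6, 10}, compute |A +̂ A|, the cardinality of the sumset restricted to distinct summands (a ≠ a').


Restricted sumset: A +̂ A = {a + a' : a ∈ A, a' ∈ A, a ≠ a'}.
Equivalently, take A + A and drop any sum 2a that is achievable ONLY as a + a for a ∈ A (i.e. sums representable only with equal summands).
Enumerate pairs (a, a') with a < a' (symmetric, so each unordered pair gives one sum; this covers all a ≠ a'):
  -4 + -3 = -7
  -4 + -1 = -5
  -4 + 3 = -1
  -4 + 6 = 2
  -4 + 10 = 6
  -3 + -1 = -4
  -3 + 3 = 0
  -3 + 6 = 3
  -3 + 10 = 7
  -1 + 3 = 2
  -1 + 6 = 5
  -1 + 10 = 9
  3 + 6 = 9
  3 + 10 = 13
  6 + 10 = 16
Collected distinct sums: {-7, -5, -4, -1, 0, 2, 3, 5, 6, 7, 9, 13, 16}
|A +̂ A| = 13
(Reference bound: |A +̂ A| ≥ 2|A| - 3 for |A| ≥ 2, with |A| = 6 giving ≥ 9.)

|A +̂ A| = 13


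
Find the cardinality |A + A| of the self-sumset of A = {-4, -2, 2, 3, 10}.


A + A = {a + a' : a, a' ∈ A}; |A| = 5.
General bounds: 2|A| - 1 ≤ |A + A| ≤ |A|(|A|+1)/2, i.e. 9 ≤ |A + A| ≤ 15.
Lower bound 2|A|-1 is attained iff A is an arithmetic progression.
Enumerate sums a + a' for a ≤ a' (symmetric, so this suffices):
a = -4: -4+-4=-8, -4+-2=-6, -4+2=-2, -4+3=-1, -4+10=6
a = -2: -2+-2=-4, -2+2=0, -2+3=1, -2+10=8
a = 2: 2+2=4, 2+3=5, 2+10=12
a = 3: 3+3=6, 3+10=13
a = 10: 10+10=20
Distinct sums: {-8, -6, -4, -2, -1, 0, 1, 4, 5, 6, 8, 12, 13, 20}
|A + A| = 14

|A + A| = 14


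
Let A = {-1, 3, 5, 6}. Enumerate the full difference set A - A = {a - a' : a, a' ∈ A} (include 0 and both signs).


A - A = {a - a' : a, a' ∈ A}.
Compute a - a' for each ordered pair (a, a'):
a = -1: -1--1=0, -1-3=-4, -1-5=-6, -1-6=-7
a = 3: 3--1=4, 3-3=0, 3-5=-2, 3-6=-3
a = 5: 5--1=6, 5-3=2, 5-5=0, 5-6=-1
a = 6: 6--1=7, 6-3=3, 6-5=1, 6-6=0
Collecting distinct values (and noting 0 appears from a-a):
A - A = {-7, -6, -4, -3, -2, -1, 0, 1, 2, 3, 4, 6, 7}
|A - A| = 13

A - A = {-7, -6, -4, -3, -2, -1, 0, 1, 2, 3, 4, 6, 7}


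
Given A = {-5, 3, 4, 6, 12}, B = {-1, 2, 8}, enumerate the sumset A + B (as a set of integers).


A + B = {a + b : a ∈ A, b ∈ B}.
Enumerate all |A|·|B| = 5·3 = 15 pairs (a, b) and collect distinct sums.
a = -5: -5+-1=-6, -5+2=-3, -5+8=3
a = 3: 3+-1=2, 3+2=5, 3+8=11
a = 4: 4+-1=3, 4+2=6, 4+8=12
a = 6: 6+-1=5, 6+2=8, 6+8=14
a = 12: 12+-1=11, 12+2=14, 12+8=20
Collecting distinct sums: A + B = {-6, -3, 2, 3, 5, 6, 8, 11, 12, 14, 20}
|A + B| = 11

A + B = {-6, -3, 2, 3, 5, 6, 8, 11, 12, 14, 20}


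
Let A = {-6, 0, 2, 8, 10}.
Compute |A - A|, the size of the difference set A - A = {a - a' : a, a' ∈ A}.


A - A = {a - a' : a, a' ∈ A}; |A| = 5.
Bounds: 2|A|-1 ≤ |A - A| ≤ |A|² - |A| + 1, i.e. 9 ≤ |A - A| ≤ 21.
Note: 0 ∈ A - A always (from a - a). The set is symmetric: if d ∈ A - A then -d ∈ A - A.
Enumerate nonzero differences d = a - a' with a > a' (then include -d):
Positive differences: {2, 6, 8, 10, 14, 16}
Full difference set: {0} ∪ (positive diffs) ∪ (negative diffs).
|A - A| = 1 + 2·6 = 13 (matches direct enumeration: 13).

|A - A| = 13


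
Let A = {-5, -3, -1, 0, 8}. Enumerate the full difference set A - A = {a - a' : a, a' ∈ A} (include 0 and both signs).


A - A = {a - a' : a, a' ∈ A}.
Compute a - a' for each ordered pair (a, a'):
a = -5: -5--5=0, -5--3=-2, -5--1=-4, -5-0=-5, -5-8=-13
a = -3: -3--5=2, -3--3=0, -3--1=-2, -3-0=-3, -3-8=-11
a = -1: -1--5=4, -1--3=2, -1--1=0, -1-0=-1, -1-8=-9
a = 0: 0--5=5, 0--3=3, 0--1=1, 0-0=0, 0-8=-8
a = 8: 8--5=13, 8--3=11, 8--1=9, 8-0=8, 8-8=0
Collecting distinct values (and noting 0 appears from a-a):
A - A = {-13, -11, -9, -8, -5, -4, -3, -2, -1, 0, 1, 2, 3, 4, 5, 8, 9, 11, 13}
|A - A| = 19

A - A = {-13, -11, -9, -8, -5, -4, -3, -2, -1, 0, 1, 2, 3, 4, 5, 8, 9, 11, 13}


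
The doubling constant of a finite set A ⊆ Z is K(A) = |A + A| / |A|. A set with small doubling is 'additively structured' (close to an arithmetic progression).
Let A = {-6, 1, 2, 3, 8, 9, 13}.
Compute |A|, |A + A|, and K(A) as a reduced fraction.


|A| = 7.
Compute A + A by enumerating all 49 pairs.
A + A = {-12, -5, -4, -3, 2, 3, 4, 5, 6, 7, 9, 10, 11, 12, 14, 15, 16, 17, 18, 21, 22, 26}, so |A + A| = 22.
K = |A + A| / |A| = 22/7 (already in lowest terms) ≈ 3.1429.
Reference: AP of size 7 gives K = 13/7 ≈ 1.8571; a fully generic set of size 7 gives K ≈ 4.0000.

|A| = 7, |A + A| = 22, K = 22/7.


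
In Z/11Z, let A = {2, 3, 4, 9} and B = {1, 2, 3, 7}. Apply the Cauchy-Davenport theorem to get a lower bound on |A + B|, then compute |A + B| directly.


Cauchy-Davenport: |A + B| ≥ min(p, |A| + |B| - 1) for A, B nonempty in Z/pZ.
|A| = 4, |B| = 4, p = 11.
CD lower bound = min(11, 4 + 4 - 1) = min(11, 7) = 7.
Compute A + B mod 11 directly:
a = 2: 2+1=3, 2+2=4, 2+3=5, 2+7=9
a = 3: 3+1=4, 3+2=5, 3+3=6, 3+7=10
a = 4: 4+1=5, 4+2=6, 4+3=7, 4+7=0
a = 9: 9+1=10, 9+2=0, 9+3=1, 9+7=5
A + B = {0, 1, 3, 4, 5, 6, 7, 9, 10}, so |A + B| = 9.
Verify: 9 ≥ 7? Yes ✓.

CD lower bound = 7, actual |A + B| = 9.


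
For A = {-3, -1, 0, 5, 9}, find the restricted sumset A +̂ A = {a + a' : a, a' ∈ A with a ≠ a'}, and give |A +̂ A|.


Restricted sumset: A +̂ A = {a + a' : a ∈ A, a' ∈ A, a ≠ a'}.
Equivalently, take A + A and drop any sum 2a that is achievable ONLY as a + a for a ∈ A (i.e. sums representable only with equal summands).
Enumerate pairs (a, a') with a < a' (symmetric, so each unordered pair gives one sum; this covers all a ≠ a'):
  -3 + -1 = -4
  -3 + 0 = -3
  -3 + 5 = 2
  -3 + 9 = 6
  -1 + 0 = -1
  -1 + 5 = 4
  -1 + 9 = 8
  0 + 5 = 5
  0 + 9 = 9
  5 + 9 = 14
Collected distinct sums: {-4, -3, -1, 2, 4, 5, 6, 8, 9, 14}
|A +̂ A| = 10
(Reference bound: |A +̂ A| ≥ 2|A| - 3 for |A| ≥ 2, with |A| = 5 giving ≥ 7.)

|A +̂ A| = 10


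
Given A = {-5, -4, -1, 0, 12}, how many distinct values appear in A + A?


A + A = {a + a' : a, a' ∈ A}; |A| = 5.
General bounds: 2|A| - 1 ≤ |A + A| ≤ |A|(|A|+1)/2, i.e. 9 ≤ |A + A| ≤ 15.
Lower bound 2|A|-1 is attained iff A is an arithmetic progression.
Enumerate sums a + a' for a ≤ a' (symmetric, so this suffices):
a = -5: -5+-5=-10, -5+-4=-9, -5+-1=-6, -5+0=-5, -5+12=7
a = -4: -4+-4=-8, -4+-1=-5, -4+0=-4, -4+12=8
a = -1: -1+-1=-2, -1+0=-1, -1+12=11
a = 0: 0+0=0, 0+12=12
a = 12: 12+12=24
Distinct sums: {-10, -9, -8, -6, -5, -4, -2, -1, 0, 7, 8, 11, 12, 24}
|A + A| = 14

|A + A| = 14


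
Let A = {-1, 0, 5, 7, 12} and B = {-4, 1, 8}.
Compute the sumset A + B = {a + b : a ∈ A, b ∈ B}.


A + B = {a + b : a ∈ A, b ∈ B}.
Enumerate all |A|·|B| = 5·3 = 15 pairs (a, b) and collect distinct sums.
a = -1: -1+-4=-5, -1+1=0, -1+8=7
a = 0: 0+-4=-4, 0+1=1, 0+8=8
a = 5: 5+-4=1, 5+1=6, 5+8=13
a = 7: 7+-4=3, 7+1=8, 7+8=15
a = 12: 12+-4=8, 12+1=13, 12+8=20
Collecting distinct sums: A + B = {-5, -4, 0, 1, 3, 6, 7, 8, 13, 15, 20}
|A + B| = 11

A + B = {-5, -4, 0, 1, 3, 6, 7, 8, 13, 15, 20}


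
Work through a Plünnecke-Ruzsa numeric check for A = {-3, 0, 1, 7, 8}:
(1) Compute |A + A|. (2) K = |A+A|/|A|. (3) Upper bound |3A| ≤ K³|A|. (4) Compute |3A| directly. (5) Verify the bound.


|A| = 5.
Step 1: Compute A + A by enumerating all 25 pairs.
A + A = {-6, -3, -2, 0, 1, 2, 4, 5, 7, 8, 9, 14, 15, 16}, so |A + A| = 14.
Step 2: Doubling constant K = |A + A|/|A| = 14/5 = 14/5 ≈ 2.8000.
Step 3: Plünnecke-Ruzsa gives |3A| ≤ K³·|A| = (2.8000)³ · 5 ≈ 109.7600.
Step 4: Compute 3A = A + A + A directly by enumerating all triples (a,b,c) ∈ A³; |3A| = 28.
Step 5: Check 28 ≤ 109.7600? Yes ✓.

K = 14/5, Plünnecke-Ruzsa bound K³|A| ≈ 109.7600, |3A| = 28, inequality holds.


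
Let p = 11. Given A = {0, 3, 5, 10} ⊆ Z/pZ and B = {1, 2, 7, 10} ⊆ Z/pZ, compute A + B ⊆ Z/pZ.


Work in Z/11Z: reduce every sum a + b modulo 11.
Enumerate all 16 pairs:
a = 0: 0+1=1, 0+2=2, 0+7=7, 0+10=10
a = 3: 3+1=4, 3+2=5, 3+7=10, 3+10=2
a = 5: 5+1=6, 5+2=7, 5+7=1, 5+10=4
a = 10: 10+1=0, 10+2=1, 10+7=6, 10+10=9
Distinct residues collected: {0, 1, 2, 4, 5, 6, 7, 9, 10}
|A + B| = 9 (out of 11 total residues).

A + B = {0, 1, 2, 4, 5, 6, 7, 9, 10}


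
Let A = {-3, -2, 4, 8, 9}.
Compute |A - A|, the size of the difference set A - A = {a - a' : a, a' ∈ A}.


A - A = {a - a' : a, a' ∈ A}; |A| = 5.
Bounds: 2|A|-1 ≤ |A - A| ≤ |A|² - |A| + 1, i.e. 9 ≤ |A - A| ≤ 21.
Note: 0 ∈ A - A always (from a - a). The set is symmetric: if d ∈ A - A then -d ∈ A - A.
Enumerate nonzero differences d = a - a' with a > a' (then include -d):
Positive differences: {1, 4, 5, 6, 7, 10, 11, 12}
Full difference set: {0} ∪ (positive diffs) ∪ (negative diffs).
|A - A| = 1 + 2·8 = 17 (matches direct enumeration: 17).

|A - A| = 17


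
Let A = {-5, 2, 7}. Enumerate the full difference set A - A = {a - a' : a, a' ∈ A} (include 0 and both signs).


A - A = {a - a' : a, a' ∈ A}.
Compute a - a' for each ordered pair (a, a'):
a = -5: -5--5=0, -5-2=-7, -5-7=-12
a = 2: 2--5=7, 2-2=0, 2-7=-5
a = 7: 7--5=12, 7-2=5, 7-7=0
Collecting distinct values (and noting 0 appears from a-a):
A - A = {-12, -7, -5, 0, 5, 7, 12}
|A - A| = 7

A - A = {-12, -7, -5, 0, 5, 7, 12}


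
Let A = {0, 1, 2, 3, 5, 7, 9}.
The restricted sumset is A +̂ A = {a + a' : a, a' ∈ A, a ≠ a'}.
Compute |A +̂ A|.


Restricted sumset: A +̂ A = {a + a' : a ∈ A, a' ∈ A, a ≠ a'}.
Equivalently, take A + A and drop any sum 2a that is achievable ONLY as a + a for a ∈ A (i.e. sums representable only with equal summands).
Enumerate pairs (a, a') with a < a' (symmetric, so each unordered pair gives one sum; this covers all a ≠ a'):
  0 + 1 = 1
  0 + 2 = 2
  0 + 3 = 3
  0 + 5 = 5
  0 + 7 = 7
  0 + 9 = 9
  1 + 2 = 3
  1 + 3 = 4
  1 + 5 = 6
  1 + 7 = 8
  1 + 9 = 10
  2 + 3 = 5
  2 + 5 = 7
  2 + 7 = 9
  2 + 9 = 11
  3 + 5 = 8
  3 + 7 = 10
  3 + 9 = 12
  5 + 7 = 12
  5 + 9 = 14
  7 + 9 = 16
Collected distinct sums: {1, 2, 3, 4, 5, 6, 7, 8, 9, 10, 11, 12, 14, 16}
|A +̂ A| = 14
(Reference bound: |A +̂ A| ≥ 2|A| - 3 for |A| ≥ 2, with |A| = 7 giving ≥ 11.)

|A +̂ A| = 14


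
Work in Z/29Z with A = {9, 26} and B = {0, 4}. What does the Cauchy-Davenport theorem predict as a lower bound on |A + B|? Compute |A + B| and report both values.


Cauchy-Davenport: |A + B| ≥ min(p, |A| + |B| - 1) for A, B nonempty in Z/pZ.
|A| = 2, |B| = 2, p = 29.
CD lower bound = min(29, 2 + 2 - 1) = min(29, 3) = 3.
Compute A + B mod 29 directly:
a = 9: 9+0=9, 9+4=13
a = 26: 26+0=26, 26+4=1
A + B = {1, 9, 13, 26}, so |A + B| = 4.
Verify: 4 ≥ 3? Yes ✓.

CD lower bound = 3, actual |A + B| = 4.


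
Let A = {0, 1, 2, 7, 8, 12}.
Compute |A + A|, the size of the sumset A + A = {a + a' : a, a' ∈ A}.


A + A = {a + a' : a, a' ∈ A}; |A| = 6.
General bounds: 2|A| - 1 ≤ |A + A| ≤ |A|(|A|+1)/2, i.e. 11 ≤ |A + A| ≤ 21.
Lower bound 2|A|-1 is attained iff A is an arithmetic progression.
Enumerate sums a + a' for a ≤ a' (symmetric, so this suffices):
a = 0: 0+0=0, 0+1=1, 0+2=2, 0+7=7, 0+8=8, 0+12=12
a = 1: 1+1=2, 1+2=3, 1+7=8, 1+8=9, 1+12=13
a = 2: 2+2=4, 2+7=9, 2+8=10, 2+12=14
a = 7: 7+7=14, 7+8=15, 7+12=19
a = 8: 8+8=16, 8+12=20
a = 12: 12+12=24
Distinct sums: {0, 1, 2, 3, 4, 7, 8, 9, 10, 12, 13, 14, 15, 16, 19, 20, 24}
|A + A| = 17

|A + A| = 17
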